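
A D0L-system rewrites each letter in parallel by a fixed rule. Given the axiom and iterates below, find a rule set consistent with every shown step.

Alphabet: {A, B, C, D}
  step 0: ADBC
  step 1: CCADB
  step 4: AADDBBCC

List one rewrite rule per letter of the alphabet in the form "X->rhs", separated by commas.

A->CC, B->D, C->B, D->A

  step 0 ⇒ step 1: ADBC ⇒ CC·A·D·B
    A ↦ CC
    B ↦ D
    C ↦ B
    D ↦ A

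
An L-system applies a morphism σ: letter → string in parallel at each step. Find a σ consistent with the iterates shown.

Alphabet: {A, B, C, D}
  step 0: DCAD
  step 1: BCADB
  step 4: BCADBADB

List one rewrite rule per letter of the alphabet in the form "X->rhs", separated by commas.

A->D, B->A, C->CA, D->B

  step 0 ⇒ step 1: DCAD ⇒ B·CA·D·B
    A ↦ D
    C ↦ CA
    D ↦ B
    B ↦ A  (constrained at step 1)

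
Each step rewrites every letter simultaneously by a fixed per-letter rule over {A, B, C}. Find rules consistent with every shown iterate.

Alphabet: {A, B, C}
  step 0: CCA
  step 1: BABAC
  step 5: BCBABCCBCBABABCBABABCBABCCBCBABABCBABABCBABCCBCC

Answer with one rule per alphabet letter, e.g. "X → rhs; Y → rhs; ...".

  step 0 ⇒ step 1: CCA ⇒ BA·BA·C
    A ↦ C
    C ↦ BA
    B ↦ BC  (constrained at step 1)

A->C, B->BC, C->BA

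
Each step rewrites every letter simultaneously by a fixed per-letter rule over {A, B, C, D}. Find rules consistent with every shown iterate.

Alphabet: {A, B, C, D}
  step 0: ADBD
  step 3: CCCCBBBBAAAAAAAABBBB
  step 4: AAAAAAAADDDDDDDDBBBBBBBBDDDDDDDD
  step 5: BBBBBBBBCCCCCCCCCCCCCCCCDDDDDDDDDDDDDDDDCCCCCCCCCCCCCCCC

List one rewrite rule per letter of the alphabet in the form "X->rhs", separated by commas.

A->B, B->DD, C->AA, D->CC

  step 4 ⇒ step 5: AAAAAAAADDDDDDDDBBBBBBBBDDDDDDDD ⇒ B·B·B·B·B·B·B·B·CC·CC·CC·CC·CC·CC·CC·CC·DD·DD·DD·DD·DD·DD·DD·DD·CC·CC·CC·CC·CC·CC·CC·CC
    A ↦ B
    B ↦ DD
    D ↦ CC
  step 3 ⇒ step 4: CCCCBBBBAAAAAAAABBBB ⇒ AA·AA·AA·AA·DD·DD·DD·DD·B·B·B·B·B·B·B·B·DD·DD·DD·DD
    C ↦ AA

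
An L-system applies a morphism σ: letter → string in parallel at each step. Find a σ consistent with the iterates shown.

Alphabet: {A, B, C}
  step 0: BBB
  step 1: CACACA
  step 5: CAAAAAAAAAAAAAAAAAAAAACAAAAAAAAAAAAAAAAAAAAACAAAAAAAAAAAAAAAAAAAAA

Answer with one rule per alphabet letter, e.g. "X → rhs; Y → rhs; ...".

  step 0 ⇒ step 1: BBB ⇒ CA·CA·CA
    B ↦ CA
    A ↦ AA  (constrained at step 1)
    C ↦ B  (constrained at step 1)

A->AA, B->CA, C->B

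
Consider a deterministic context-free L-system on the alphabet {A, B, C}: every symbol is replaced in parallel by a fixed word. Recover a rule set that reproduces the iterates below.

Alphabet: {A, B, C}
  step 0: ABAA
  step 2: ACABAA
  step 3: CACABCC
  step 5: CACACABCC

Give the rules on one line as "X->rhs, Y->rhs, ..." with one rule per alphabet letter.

  step 2 ⇒ step 3: ACABAA ⇒ C·A·C·AB·C·C
    A ↦ C
    B ↦ AB
    C ↦ A

A->C, B->AB, C->A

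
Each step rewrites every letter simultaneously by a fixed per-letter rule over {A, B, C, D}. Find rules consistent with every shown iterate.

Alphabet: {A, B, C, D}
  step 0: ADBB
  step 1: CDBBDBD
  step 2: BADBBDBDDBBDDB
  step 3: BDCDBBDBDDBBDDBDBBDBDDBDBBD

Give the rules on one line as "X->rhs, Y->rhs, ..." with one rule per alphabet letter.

A->C, B->BD, C->BA, D->DB

  step 2 ⇒ step 3: BADBBDBDDBBDDB ⇒ BD·C·DB·BD·BD·DB·BD·DB·DB·BD·BD·DB·DB·BD
    A ↦ C
    B ↦ BD
    D ↦ DB
  step 1 ⇒ step 2: CDBBDBD ⇒ BA·DB·BD·BD·DB·BD·DB
    C ↦ BA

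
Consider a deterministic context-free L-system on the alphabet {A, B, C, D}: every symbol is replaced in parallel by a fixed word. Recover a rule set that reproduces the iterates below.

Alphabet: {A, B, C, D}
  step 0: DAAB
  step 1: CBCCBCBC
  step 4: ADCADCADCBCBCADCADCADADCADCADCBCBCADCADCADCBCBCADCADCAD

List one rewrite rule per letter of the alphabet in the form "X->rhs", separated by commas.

A->CB, B->C, C->AD, D->CBC

  step 0 ⇒ step 1: DAAB ⇒ CBC·CB·CB·C
    A ↦ CB
    B ↦ C
    D ↦ CBC
    C ↦ AD  (constrained at step 1)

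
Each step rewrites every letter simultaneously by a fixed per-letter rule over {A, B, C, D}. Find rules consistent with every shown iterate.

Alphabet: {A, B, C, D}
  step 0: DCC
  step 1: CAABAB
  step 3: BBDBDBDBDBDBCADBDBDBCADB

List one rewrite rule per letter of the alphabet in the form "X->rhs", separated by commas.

A->BB, B->DB, C->AB, D->CA

  step 0 ⇒ step 1: DCC ⇒ CA·AB·AB
    C ↦ AB
    D ↦ CA
    A ↦ BB  (constrained at step 1)
    B ↦ DB  (constrained at step 1)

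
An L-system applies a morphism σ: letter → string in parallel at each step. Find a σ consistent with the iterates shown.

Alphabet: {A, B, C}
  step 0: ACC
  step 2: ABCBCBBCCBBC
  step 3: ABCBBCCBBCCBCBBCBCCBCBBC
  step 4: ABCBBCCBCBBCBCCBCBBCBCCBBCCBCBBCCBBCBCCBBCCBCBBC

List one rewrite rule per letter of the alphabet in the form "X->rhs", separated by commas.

  step 3 ⇒ step 4: ABCBBCCBBCCBCBBCBCCBCBBC ⇒ AB·CB·BC·CB·CB·BC·BC·CB·CB·BC·BC·CB·BC·CB·CB·BC·CB·BC·BC·CB·BC·CB·CB·BC
    A ↦ AB
    B ↦ CB
    C ↦ BC

A->AB, B->CB, C->BC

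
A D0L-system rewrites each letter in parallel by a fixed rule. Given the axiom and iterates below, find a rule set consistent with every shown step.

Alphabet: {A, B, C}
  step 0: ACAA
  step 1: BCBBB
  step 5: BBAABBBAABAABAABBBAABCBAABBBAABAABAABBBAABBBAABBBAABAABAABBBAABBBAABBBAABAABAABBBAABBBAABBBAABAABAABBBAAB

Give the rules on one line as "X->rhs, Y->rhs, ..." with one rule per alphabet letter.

  step 0 ⇒ step 1: ACAA ⇒ B·CB·B·B
    A ↦ B
    C ↦ CB
    B ↦ AAB  (constrained at step 1)

A->B, B->AAB, C->CB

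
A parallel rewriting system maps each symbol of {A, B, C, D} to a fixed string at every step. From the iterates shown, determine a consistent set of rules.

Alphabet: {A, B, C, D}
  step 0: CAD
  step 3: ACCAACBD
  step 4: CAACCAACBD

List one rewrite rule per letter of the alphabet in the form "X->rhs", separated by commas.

  step 3 ⇒ step 4: ACCAACBD ⇒ C·A·A·C·C·A·AC·BD
    A ↦ C
    B ↦ AC
    C ↦ A
    D ↦ BD

A->C, B->AC, C->A, D->BD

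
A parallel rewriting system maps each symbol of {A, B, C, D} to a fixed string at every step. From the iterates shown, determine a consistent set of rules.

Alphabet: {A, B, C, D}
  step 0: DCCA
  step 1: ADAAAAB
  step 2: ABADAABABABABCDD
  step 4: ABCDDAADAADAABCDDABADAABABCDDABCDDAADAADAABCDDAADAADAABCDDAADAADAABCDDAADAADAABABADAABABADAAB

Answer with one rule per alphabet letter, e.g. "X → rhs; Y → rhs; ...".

  step 1 ⇒ step 2: ADAAAAB ⇒ AB·ADA·AB·AB·AB·AB·CDD
    A ↦ AB
    B ↦ CDD
    D ↦ ADA
  step 0 ⇒ step 1: DCCA ⇒ ADA·A·A·AB
    C ↦ A

A->AB, B->CDD, C->A, D->ADA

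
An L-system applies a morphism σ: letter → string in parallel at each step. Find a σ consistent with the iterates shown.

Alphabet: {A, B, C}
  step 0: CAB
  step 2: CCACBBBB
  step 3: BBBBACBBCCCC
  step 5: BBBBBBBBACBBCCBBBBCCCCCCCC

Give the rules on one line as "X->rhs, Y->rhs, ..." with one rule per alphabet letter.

  step 2 ⇒ step 3: CCACBBBB ⇒ BB·BB·AC·BB·C·C·C·C
    A ↦ AC
    B ↦ C
    C ↦ BB

A->AC, B->C, C->BB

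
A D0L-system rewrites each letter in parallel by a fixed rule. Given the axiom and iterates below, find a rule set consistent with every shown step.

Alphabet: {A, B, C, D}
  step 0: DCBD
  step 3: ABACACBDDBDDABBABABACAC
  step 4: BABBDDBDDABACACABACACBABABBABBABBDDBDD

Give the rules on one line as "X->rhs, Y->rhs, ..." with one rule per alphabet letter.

  step 3 ⇒ step 4: ABACACBDDBDDABBABABACAC ⇒ B·AB·B·DD·B·DD·AB·AC·AC·AB·AC·AC·B·AB·AB·B·AB·B·AB·B·DD·B·DD
    A ↦ B
    B ↦ AB
    C ↦ DD
    D ↦ AC

A->B, B->AB, C->DD, D->AC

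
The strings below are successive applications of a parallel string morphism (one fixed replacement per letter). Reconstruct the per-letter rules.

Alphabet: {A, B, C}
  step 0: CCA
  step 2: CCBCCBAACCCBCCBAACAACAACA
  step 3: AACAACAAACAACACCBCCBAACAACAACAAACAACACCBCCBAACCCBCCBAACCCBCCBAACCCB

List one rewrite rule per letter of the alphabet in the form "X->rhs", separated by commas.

  step 2 ⇒ step 3: CCBCCBAACCCBCCBAACAACAACA ⇒ AAC·AAC·A·AAC·AAC·A·CCB·CCB·AAC·AAC·AAC·A·AAC·AAC·A·CCB·CCB·AAC·CCB·CCB·AAC·CCB·CCB·AAC·CCB
    A ↦ CCB
    B ↦ A
    C ↦ AAC

A->CCB, B->A, C->AAC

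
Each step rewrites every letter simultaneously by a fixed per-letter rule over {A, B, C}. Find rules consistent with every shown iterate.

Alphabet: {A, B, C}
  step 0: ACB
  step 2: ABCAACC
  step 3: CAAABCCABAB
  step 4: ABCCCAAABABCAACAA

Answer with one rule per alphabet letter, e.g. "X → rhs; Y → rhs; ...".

A->C, B->AA, C->AB

  step 3 ⇒ step 4: CAAABCCABAB ⇒ AB·C·C·C·AA·AB·AB·C·AA·C·AA
    A ↦ C
    B ↦ AA
    C ↦ AB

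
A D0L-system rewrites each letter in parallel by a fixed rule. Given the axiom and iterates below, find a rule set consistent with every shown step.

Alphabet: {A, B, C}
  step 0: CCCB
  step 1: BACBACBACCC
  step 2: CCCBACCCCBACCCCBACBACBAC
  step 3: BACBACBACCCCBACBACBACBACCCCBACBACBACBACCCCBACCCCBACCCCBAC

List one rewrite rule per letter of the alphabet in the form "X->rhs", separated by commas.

  step 2 ⇒ step 3: CCCBACCCCBACCCCBACBACBAC ⇒ BAC·BAC·BAC·CC·C·BAC·BAC·BAC·BAC·CC·C·BAC·BAC·BAC·BAC·CC·C·BAC·CC·C·BAC·CC·C·BAC
    A ↦ C
    B ↦ CC
    C ↦ BAC

A->C, B->CC, C->BAC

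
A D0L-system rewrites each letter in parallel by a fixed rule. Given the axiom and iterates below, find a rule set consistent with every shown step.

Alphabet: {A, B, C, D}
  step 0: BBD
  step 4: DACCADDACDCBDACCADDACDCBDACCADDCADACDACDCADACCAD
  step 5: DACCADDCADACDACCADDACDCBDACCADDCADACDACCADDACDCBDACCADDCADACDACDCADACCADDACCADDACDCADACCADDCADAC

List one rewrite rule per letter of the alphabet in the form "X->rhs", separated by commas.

A->CA, B->CB, C->D, D->DAC

  step 4 ⇒ step 5: DACCADDACDCBDACCADDACDCBDACCADDCADACDACDCADACCAD ⇒ DAC·CA·D·D·CA·DAC·DAC·CA·D·DAC·D·CB·DAC·CA·D·D·CA·DAC·DAC·CA·D·DAC·D·CB·DAC·CA·D·D·CA·DAC·DAC·D·CA·DAC·CA·D·DAC·CA·D·DAC·D·CA·DAC·CA·D·D·CA·DAC
    A ↦ CA
    B ↦ CB
    C ↦ D
    D ↦ DAC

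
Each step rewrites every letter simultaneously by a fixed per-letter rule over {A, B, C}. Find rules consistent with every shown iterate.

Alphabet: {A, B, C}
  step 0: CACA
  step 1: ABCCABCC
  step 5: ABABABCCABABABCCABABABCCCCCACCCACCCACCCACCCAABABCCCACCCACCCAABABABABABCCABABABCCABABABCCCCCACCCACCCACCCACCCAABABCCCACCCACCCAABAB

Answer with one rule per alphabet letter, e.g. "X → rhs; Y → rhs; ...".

A->CC, B->CA, C->AB

  step 0 ⇒ step 1: CACA ⇒ AB·CC·AB·CC
    A ↦ CC
    C ↦ AB
    B ↦ CA  (constrained at step 1)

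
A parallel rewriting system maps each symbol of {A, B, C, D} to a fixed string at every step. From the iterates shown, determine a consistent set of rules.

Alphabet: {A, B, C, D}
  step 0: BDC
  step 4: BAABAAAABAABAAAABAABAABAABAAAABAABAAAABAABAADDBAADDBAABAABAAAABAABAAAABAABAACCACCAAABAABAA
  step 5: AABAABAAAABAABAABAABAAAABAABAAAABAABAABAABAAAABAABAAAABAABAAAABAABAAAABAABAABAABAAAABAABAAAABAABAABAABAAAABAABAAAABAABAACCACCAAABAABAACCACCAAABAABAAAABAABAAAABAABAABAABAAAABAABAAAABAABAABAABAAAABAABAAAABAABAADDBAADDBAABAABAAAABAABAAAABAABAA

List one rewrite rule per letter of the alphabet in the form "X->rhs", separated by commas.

  step 4 ⇒ step 5: BAABAAAABAABAAAABAABAABAABAAAABAABAAAABAABAADDBAADDBAABAABAAAABAABAAAABAABAACCACCAAABAABAA ⇒ AA·BAA·BAA·AA·BAA·BAA·BAA·BAA·AA·BAA·BAA·AA·BAA·BAA·BAA·BAA·AA·BAA·BAA·AA·BAA·BAA·AA·BAA·BAA·AA·BAA·BAA·BAA·BAA·AA·BAA·BAA·AA·BAA·BAA·BAA·BAA·AA·BAA·BAA·AA·BAA·BAA·CCA·CCA·AA·BAA·BAA·CCA·CCA·AA·BAA·BAA·AA·BAA·BAA·AA·BAA·BAA·BAA·BAA·AA·BAA·BAA·AA·BAA·BAA·BAA·BAA·AA·BAA·BAA·AA·BAA·BAA·D·D·BAA·D·D·BAA·BAA·BAA·AA·BAA·BAA·AA·BAA·BAA
    A ↦ BAA
    B ↦ AA
    C ↦ D
    D ↦ CCA

A->BAA, B->AA, C->D, D->CCA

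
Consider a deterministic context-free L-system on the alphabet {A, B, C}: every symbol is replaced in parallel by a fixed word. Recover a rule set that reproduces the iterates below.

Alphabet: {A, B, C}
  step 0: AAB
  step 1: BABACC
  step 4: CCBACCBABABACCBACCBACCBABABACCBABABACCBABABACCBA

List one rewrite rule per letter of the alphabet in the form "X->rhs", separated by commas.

A->BA, B->CC, C->BA

  step 0 ⇒ step 1: AAB ⇒ BA·BA·CC
    A ↦ BA
    B ↦ CC
    C ↦ BA  (constrained at step 1)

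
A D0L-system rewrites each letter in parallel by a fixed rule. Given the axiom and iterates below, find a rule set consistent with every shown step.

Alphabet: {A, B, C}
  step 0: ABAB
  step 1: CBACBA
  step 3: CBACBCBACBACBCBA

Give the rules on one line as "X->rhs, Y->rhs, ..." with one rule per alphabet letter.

  step 0 ⇒ step 1: ABAB ⇒ CB·A·CB·A
    A ↦ CB
    B ↦ A
    C ↦ CB  (constrained at step 1)

A->CB, B->A, C->CB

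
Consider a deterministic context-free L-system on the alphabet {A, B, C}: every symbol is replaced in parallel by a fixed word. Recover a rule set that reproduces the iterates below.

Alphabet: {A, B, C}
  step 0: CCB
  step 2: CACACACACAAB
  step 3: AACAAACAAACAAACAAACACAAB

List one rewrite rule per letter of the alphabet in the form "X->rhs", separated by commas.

  step 2 ⇒ step 3: CACACACACAAB ⇒ AA·CA·AA·CA·AA·CA·AA·CA·AA·CA·CA·AB
    A ↦ CA
    B ↦ AB
    C ↦ AA

A->CA, B->AB, C->AA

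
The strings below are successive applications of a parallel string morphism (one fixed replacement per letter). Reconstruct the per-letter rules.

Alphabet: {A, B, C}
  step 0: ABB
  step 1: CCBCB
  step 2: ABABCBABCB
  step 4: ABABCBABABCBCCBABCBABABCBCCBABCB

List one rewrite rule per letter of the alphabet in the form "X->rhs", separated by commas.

A->C, B->CB, C->AB

  step 1 ⇒ step 2: CCBCB ⇒ AB·AB·CB·AB·CB
    B ↦ CB
    C ↦ AB
  step 0 ⇒ step 1: ABB ⇒ C·CB·CB
    A ↦ C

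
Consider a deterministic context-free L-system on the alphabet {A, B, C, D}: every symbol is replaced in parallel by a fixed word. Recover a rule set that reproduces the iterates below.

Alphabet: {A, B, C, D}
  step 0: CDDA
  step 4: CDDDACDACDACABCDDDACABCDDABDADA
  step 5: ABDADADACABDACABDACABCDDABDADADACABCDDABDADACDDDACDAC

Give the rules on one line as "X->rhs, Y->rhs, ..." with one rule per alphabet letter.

A->C, B->DD, C->AB, D->DA

  step 4 ⇒ step 5: CDDDACDACDACABCDDDACABCDDABDADA ⇒ AB·DA·DA·DA·C·AB·DA·C·AB·DA·C·AB·C·DD·AB·DA·DA·DA·C·AB·C·DD·AB·DA·DA·C·DD·DA·C·DA·C
    A ↦ C
    B ↦ DD
    C ↦ AB
    D ↦ DA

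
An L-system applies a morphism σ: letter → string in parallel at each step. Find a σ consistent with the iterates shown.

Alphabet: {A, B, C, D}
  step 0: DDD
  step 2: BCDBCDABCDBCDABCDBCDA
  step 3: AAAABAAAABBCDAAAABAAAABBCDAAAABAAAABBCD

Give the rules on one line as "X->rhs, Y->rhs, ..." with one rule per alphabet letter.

A->BCD, B->A, C->A, D->AAB

  step 2 ⇒ step 3: BCDBCDABCDBCDABCDBCDA ⇒ A·A·AAB·A·A·AAB·BCD·A·A·AAB·A·A·AAB·BCD·A·A·AAB·A·A·AAB·BCD
    A ↦ BCD
    B ↦ A
    C ↦ A
    D ↦ AAB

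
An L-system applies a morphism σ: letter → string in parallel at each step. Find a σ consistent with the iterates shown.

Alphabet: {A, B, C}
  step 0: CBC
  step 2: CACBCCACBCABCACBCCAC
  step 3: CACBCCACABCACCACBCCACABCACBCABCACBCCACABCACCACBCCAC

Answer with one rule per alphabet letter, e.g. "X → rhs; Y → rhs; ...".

A->BC, B->AB, C->CAC

  step 2 ⇒ step 3: CACBCCACBCABCACBCCAC ⇒ CAC·BC·CAC·AB·CAC·CAC·BC·CAC·AB·CAC·BC·AB·CAC·BC·CAC·AB·CAC·CAC·BC·CAC
    A ↦ BC
    B ↦ AB
    C ↦ CAC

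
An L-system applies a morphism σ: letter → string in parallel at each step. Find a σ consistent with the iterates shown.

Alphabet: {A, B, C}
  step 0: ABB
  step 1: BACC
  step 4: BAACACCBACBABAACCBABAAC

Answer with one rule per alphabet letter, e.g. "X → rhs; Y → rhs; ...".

  step 0 ⇒ step 1: ABB ⇒ BA·C·C
    A ↦ BA
    B ↦ C
    C ↦ AC  (constrained at step 1)

A->BA, B->C, C->AC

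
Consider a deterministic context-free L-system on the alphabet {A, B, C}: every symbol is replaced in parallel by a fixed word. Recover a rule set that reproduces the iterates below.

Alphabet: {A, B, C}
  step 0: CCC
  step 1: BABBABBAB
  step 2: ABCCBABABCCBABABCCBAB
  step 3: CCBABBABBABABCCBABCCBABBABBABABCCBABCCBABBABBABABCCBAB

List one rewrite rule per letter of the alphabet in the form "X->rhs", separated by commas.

  step 2 ⇒ step 3: ABCCBABABCCBABABCCBAB ⇒ CCB·AB·BAB·BAB·AB·CCB·AB·CCB·AB·BAB·BAB·AB·CCB·AB·CCB·AB·BAB·BAB·AB·CCB·AB
    A ↦ CCB
    B ↦ AB
    C ↦ BAB

A->CCB, B->AB, C->BAB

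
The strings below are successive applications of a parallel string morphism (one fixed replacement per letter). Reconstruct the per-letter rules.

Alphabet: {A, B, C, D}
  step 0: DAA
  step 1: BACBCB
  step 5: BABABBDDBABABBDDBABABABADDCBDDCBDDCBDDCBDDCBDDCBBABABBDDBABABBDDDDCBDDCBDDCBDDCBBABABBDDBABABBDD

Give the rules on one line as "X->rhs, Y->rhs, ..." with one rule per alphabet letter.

  step 0 ⇒ step 1: DAA ⇒ BA·CB·CB
    A ↦ CB
    D ↦ BA
    B ↦ DD  (constrained at step 1)
    C ↦ BB  (constrained at step 1)

A->CB, B->DD, C->BB, D->BA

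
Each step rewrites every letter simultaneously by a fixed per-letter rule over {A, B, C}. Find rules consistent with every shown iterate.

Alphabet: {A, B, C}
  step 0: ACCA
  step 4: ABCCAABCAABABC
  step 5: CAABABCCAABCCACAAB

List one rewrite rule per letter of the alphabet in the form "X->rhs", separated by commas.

A->C, B->A, C->AB

  step 4 ⇒ step 5: ABCCAABCAABABC ⇒ C·A·AB·AB·C·C·A·AB·C·C·A·C·A·AB
    A ↦ C
    B ↦ A
    C ↦ AB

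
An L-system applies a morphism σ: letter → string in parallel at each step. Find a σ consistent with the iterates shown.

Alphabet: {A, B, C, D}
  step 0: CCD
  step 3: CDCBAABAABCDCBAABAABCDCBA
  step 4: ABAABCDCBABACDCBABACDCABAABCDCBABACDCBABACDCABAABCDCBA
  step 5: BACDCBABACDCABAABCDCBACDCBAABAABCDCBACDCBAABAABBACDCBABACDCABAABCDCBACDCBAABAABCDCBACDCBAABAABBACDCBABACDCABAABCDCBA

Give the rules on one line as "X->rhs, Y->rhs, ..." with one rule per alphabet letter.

A->BA, B->CDC, C->AB, D->A

  step 4 ⇒ step 5: ABAABCDCBABACDCBABACDCABAABCDCBABACDCBABACDCABAABCDCBA ⇒ BA·CDC·BA·BA·CDC·AB·A·AB·CDC·BA·CDC·BA·AB·A·AB·CDC·BA·CDC·BA·AB·A·AB·BA·CDC·BA·BA·CDC·AB·A·AB·CDC·BA·CDC·BA·AB·A·AB·CDC·BA·CDC·BA·AB·A·AB·BA·CDC·BA·BA·CDC·AB·A·AB·CDC·BA
    A ↦ BA
    B ↦ CDC
    C ↦ AB
    D ↦ A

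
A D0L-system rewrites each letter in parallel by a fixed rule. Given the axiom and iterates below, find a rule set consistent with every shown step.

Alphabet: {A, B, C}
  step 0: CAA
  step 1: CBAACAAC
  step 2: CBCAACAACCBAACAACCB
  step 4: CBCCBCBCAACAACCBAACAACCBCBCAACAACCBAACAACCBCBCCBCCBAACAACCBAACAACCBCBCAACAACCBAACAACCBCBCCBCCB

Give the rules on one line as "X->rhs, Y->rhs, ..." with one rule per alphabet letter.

A->AAC, B->C, C->CB

  step 1 ⇒ step 2: CBAACAAC ⇒ CB·C·AAC·AAC·CB·AAC·AAC·CB
    A ↦ AAC
    B ↦ C
    C ↦ CB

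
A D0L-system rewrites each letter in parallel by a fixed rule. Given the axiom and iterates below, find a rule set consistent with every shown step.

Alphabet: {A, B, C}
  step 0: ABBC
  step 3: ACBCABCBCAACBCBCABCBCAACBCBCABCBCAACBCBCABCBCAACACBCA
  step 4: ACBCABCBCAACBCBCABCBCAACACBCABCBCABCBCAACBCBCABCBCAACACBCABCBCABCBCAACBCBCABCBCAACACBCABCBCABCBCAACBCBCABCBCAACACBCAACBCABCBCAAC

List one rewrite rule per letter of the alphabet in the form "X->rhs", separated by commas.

  step 3 ⇒ step 4: ACBCABCBCAACBCBCABCBCAACBCBCABCBCAACBCBCABCBCAACACBCA ⇒ AC·BCA·BC·BCA·AC·BC·BCA·BC·BCA·AC·AC·BCA·BC·BCA·BC·BCA·AC·BC·BCA·BC·BCA·AC·AC·BCA·BC·BCA·BC·BCA·AC·BC·BCA·BC·BCA·AC·AC·BCA·BC·BCA·BC·BCA·AC·BC·BCA·BC·BCA·AC·AC·BCA·AC·BCA·BC·BCA·AC
    A ↦ AC
    B ↦ BC
    C ↦ BCA

A->AC, B->BC, C->BCA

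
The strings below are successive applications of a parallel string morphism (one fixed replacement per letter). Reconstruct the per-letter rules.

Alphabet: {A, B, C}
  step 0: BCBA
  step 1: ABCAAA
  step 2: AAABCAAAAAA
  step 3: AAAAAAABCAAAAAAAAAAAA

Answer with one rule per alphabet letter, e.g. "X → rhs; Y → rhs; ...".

A->AA, B->A, C->BC

  step 2 ⇒ step 3: AAABCAAAAAA ⇒ AA·AA·AA·A·BC·AA·AA·AA·AA·AA·AA
    A ↦ AA
    B ↦ A
    C ↦ BC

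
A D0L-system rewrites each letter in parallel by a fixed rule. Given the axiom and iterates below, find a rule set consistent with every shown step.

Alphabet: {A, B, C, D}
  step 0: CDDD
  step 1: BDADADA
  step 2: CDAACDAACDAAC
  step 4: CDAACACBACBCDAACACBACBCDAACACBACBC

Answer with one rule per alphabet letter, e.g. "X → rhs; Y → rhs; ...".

A->AC, B->C, C->B, D->DA

  step 1 ⇒ step 2: BDADADA ⇒ C·DA·AC·DA·AC·DA·AC
    A ↦ AC
    B ↦ C
    D ↦ DA
  step 0 ⇒ step 1: CDDD ⇒ B·DA·DA·DA
    C ↦ B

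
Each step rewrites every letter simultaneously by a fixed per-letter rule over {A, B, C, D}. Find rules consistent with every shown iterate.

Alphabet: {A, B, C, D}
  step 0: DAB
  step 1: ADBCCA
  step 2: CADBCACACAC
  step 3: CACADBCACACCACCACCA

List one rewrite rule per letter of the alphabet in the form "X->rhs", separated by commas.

  step 2 ⇒ step 3: CADBCACACAC ⇒ CA·C·ADB·CA·CA·C·CA·C·CA·C·CA
    A ↦ C
    B ↦ CA
    C ↦ CA
    D ↦ ADB

A->C, B->CA, C->CA, D->ADB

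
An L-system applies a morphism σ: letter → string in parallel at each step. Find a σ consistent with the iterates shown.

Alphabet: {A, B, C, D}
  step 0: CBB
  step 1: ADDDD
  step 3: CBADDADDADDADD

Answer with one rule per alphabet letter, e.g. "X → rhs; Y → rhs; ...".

  step 0 ⇒ step 1: CBB ⇒ A·DD·DD
    B ↦ DD
    C ↦ A
    A ↦ D  (constrained at step 1)
    D ↦ CB  (constrained at step 1)

A->D, B->DD, C->A, D->CB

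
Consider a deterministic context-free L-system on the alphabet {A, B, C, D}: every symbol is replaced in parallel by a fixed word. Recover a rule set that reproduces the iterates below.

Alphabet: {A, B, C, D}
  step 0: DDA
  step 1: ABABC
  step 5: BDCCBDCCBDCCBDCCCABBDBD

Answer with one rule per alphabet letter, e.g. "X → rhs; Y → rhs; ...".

A->C, B->C, C->BD, D->AB

  step 0 ⇒ step 1: DDA ⇒ AB·AB·C
    A ↦ C
    D ↦ AB
    B ↦ C  (constrained at step 1)
    C ↦ BD  (constrained at step 1)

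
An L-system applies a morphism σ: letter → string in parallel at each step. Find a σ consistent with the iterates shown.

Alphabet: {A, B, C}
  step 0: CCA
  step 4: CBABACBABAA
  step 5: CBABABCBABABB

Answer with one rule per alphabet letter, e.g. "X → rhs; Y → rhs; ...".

  step 4 ⇒ step 5: CBABACBABAA ⇒ CB·A·B·A·B·CB·A·B·A·B·B
    A ↦ B
    B ↦ A
    C ↦ CB

A->B, B->A, C->CB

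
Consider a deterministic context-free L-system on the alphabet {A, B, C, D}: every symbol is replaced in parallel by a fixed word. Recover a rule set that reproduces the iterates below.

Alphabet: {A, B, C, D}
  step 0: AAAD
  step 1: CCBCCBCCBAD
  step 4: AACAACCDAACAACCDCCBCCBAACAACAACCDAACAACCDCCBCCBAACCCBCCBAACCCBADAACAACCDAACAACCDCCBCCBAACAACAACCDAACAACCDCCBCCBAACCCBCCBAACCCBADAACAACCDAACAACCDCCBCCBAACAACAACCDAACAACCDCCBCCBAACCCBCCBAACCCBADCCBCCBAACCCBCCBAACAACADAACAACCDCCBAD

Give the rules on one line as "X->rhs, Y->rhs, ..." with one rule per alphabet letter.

A->CCB, B->CD, C->AAC, D->AD

  step 0 ⇒ step 1: AAAD ⇒ CCB·CCB·CCB·AD
    A ↦ CCB
    D ↦ AD
    B ↦ CD  (constrained at step 1)
    C ↦ AAC  (constrained at step 1)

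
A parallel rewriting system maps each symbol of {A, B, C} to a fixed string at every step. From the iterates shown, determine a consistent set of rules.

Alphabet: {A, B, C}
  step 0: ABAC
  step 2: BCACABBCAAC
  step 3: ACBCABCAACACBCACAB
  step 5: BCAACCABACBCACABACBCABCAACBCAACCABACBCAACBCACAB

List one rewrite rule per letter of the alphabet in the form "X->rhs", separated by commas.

A->CA, B->AC, C->B

  step 2 ⇒ step 3: BCACABBCAAC ⇒ AC·B·CA·B·CA·AC·AC·B·CA·CA·B
    A ↦ CA
    B ↦ AC
    C ↦ B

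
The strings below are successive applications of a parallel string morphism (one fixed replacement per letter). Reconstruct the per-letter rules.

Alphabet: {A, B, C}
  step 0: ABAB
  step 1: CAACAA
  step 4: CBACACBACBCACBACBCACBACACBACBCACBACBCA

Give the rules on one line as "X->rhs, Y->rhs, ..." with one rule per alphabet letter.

A->CA, B->A, C->CB

  step 0 ⇒ step 1: ABAB ⇒ CA·A·CA·A
    A ↦ CA
    B ↦ A
    C ↦ CB  (constrained at step 1)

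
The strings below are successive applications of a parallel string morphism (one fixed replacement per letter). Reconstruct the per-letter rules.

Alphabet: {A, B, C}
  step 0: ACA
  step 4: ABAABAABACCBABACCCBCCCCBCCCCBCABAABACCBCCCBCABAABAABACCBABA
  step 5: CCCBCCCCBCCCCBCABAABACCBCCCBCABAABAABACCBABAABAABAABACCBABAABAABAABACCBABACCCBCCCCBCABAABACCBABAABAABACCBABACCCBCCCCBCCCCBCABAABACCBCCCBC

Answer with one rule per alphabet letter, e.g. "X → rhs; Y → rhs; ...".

A->C, B->CCB, C->ABA

  step 4 ⇒ step 5: ABAABAABACCBABACCCBCCCCBCCCCBCABAABACCBCCCBCABAABAABACCBABA ⇒ C·CCB·C·C·CCB·C·C·CCB·C·ABA·ABA·CCB·C·CCB·C·ABA·ABA·ABA·CCB·ABA·ABA·ABA·ABA·CCB·ABA·ABA·ABA·ABA·CCB·ABA·C·CCB·C·C·CCB·C·ABA·ABA·CCB·ABA·ABA·ABA·CCB·ABA·C·CCB·C·C·CCB·C·C·CCB·C·ABA·ABA·CCB·C·CCB·C
    A ↦ C
    B ↦ CCB
    C ↦ ABA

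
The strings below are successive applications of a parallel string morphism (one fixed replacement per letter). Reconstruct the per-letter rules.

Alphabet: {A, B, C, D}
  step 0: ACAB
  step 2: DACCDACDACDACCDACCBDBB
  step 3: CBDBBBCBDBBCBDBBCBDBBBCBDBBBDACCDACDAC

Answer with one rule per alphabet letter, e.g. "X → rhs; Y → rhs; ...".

  step 2 ⇒ step 3: DACCDACDACDACCDACCBDBB ⇒ C·BDB·B·B·C·BDB·B·C·BDB·B·C·BDB·B·B·C·BDB·B·B·DAC·C·DAC·DAC
    A ↦ BDB
    B ↦ DAC
    C ↦ B
    D ↦ C

A->BDB, B->DAC, C->B, D->C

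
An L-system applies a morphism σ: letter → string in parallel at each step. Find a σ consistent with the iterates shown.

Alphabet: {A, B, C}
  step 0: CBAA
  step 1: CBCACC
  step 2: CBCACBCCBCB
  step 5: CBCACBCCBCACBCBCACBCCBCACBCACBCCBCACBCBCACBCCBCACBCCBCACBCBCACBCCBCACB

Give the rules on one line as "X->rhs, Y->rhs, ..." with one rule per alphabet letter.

  step 1 ⇒ step 2: CBCACC ⇒ CB·CA·CB·C·CB·CB
    A ↦ C
    B ↦ CA
    C ↦ CB

A->C, B->CA, C->CB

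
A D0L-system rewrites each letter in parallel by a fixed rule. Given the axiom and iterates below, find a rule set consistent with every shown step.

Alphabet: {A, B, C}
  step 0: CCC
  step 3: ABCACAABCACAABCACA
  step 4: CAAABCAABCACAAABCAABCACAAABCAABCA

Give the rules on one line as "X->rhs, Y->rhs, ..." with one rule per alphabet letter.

A->CA, B->A, C->AB

  step 3 ⇒ step 4: ABCACAABCACAABCACA ⇒ CA·A·AB·CA·AB·CA·CA·A·AB·CA·AB·CA·CA·A·AB·CA·AB·CA
    A ↦ CA
    B ↦ A
    C ↦ AB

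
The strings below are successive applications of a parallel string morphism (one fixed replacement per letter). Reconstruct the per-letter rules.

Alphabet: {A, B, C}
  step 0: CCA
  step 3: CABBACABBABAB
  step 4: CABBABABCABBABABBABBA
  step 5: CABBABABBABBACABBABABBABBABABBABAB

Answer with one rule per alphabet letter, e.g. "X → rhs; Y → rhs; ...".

  step 4 ⇒ step 5: CABBABABCABBABABBABBA ⇒ CA·B·BA·BA·B·BA·B·BA·CA·B·BA·BA·B·BA·B·BA·BA·B·BA·BA·B
    A ↦ B
    B ↦ BA
    C ↦ CA

A->B, B->BA, C->CA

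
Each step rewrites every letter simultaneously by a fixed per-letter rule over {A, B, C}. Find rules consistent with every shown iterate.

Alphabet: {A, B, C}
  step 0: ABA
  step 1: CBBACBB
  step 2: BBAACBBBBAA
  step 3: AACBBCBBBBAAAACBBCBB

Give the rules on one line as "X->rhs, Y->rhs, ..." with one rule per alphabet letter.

A->CBB, B->A, C->BB

  step 2 ⇒ step 3: BBAACBBBBAA ⇒ A·A·CBB·CBB·BB·A·A·A·A·CBB·CBB
    A ↦ CBB
    B ↦ A
    C ↦ BB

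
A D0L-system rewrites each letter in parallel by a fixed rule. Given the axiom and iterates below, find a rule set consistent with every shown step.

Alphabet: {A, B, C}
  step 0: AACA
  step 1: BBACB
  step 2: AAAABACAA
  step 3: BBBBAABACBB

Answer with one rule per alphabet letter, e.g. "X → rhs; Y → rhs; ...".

A->B, B->AA, C->AC

  step 2 ⇒ step 3: AAAABACAA ⇒ B·B·B·B·AA·B·AC·B·B
    A ↦ B
    B ↦ AA
    C ↦ AC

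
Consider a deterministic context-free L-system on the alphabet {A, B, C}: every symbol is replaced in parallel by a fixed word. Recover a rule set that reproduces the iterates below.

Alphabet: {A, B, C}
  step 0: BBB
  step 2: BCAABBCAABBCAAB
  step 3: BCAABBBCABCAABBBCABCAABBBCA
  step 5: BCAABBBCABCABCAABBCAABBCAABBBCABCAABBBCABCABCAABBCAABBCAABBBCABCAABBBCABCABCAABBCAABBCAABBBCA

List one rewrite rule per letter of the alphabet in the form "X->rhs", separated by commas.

A->B, B->BCA, C->A

  step 2 ⇒ step 3: BCAABBCAABBCAAB ⇒ BCA·A·B·B·BCA·BCA·A·B·B·BCA·BCA·A·B·B·BCA
    A ↦ B
    B ↦ BCA
    C ↦ A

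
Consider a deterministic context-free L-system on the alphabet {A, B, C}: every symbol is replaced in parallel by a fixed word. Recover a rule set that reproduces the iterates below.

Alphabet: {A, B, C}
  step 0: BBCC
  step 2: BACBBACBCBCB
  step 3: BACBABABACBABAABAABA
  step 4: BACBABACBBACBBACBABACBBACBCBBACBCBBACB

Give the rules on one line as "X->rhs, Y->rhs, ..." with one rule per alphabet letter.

A->CB, B->BA, C->A

  step 3 ⇒ step 4: BACBABABACBABAABAABA ⇒ BA·CB·A·BA·CB·BA·CB·BA·CB·A·BA·CB·BA·CB·CB·BA·CB·CB·BA·CB
    A ↦ CB
    B ↦ BA
    C ↦ A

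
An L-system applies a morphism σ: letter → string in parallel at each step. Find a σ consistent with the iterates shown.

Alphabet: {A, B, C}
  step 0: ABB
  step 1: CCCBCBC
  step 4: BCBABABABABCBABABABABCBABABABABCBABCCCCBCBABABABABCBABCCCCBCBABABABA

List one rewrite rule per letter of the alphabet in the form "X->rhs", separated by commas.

A->CCC, B->BC, C->BA

  step 0 ⇒ step 1: ABB ⇒ CCC·BC·BC
    A ↦ CCC
    B ↦ BC
    C ↦ BA  (constrained at step 1)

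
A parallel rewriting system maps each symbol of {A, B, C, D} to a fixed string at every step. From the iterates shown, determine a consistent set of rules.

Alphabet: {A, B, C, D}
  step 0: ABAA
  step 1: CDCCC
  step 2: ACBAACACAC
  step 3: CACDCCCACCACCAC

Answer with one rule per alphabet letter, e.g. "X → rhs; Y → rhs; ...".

A->C, B->DC, C->AC, D->BA

  step 2 ⇒ step 3: ACBAACACAC ⇒ C·AC·DC·C·C·AC·C·AC·C·AC
    A ↦ C
    B ↦ DC
    C ↦ AC
  step 1 ⇒ step 2: CDCCC ⇒ AC·BA·AC·AC·AC
    D ↦ BA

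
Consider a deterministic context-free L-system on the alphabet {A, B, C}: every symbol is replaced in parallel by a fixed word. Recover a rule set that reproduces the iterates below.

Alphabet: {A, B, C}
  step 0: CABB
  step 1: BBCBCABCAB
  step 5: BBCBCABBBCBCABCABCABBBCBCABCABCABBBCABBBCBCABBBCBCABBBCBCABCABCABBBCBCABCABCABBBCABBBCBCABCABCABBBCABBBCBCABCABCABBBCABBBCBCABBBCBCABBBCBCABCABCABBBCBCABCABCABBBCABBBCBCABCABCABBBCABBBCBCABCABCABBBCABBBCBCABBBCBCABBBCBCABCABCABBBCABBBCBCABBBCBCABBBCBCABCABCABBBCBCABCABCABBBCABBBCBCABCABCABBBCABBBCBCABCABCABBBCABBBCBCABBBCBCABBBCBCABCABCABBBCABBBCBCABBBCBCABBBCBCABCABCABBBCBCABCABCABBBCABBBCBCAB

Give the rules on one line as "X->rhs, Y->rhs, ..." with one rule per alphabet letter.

  step 0 ⇒ step 1: CABB ⇒ BB·CB·CAB·CAB
    A ↦ CB
    B ↦ CAB
    C ↦ BB

A->CB, B->CAB, C->BB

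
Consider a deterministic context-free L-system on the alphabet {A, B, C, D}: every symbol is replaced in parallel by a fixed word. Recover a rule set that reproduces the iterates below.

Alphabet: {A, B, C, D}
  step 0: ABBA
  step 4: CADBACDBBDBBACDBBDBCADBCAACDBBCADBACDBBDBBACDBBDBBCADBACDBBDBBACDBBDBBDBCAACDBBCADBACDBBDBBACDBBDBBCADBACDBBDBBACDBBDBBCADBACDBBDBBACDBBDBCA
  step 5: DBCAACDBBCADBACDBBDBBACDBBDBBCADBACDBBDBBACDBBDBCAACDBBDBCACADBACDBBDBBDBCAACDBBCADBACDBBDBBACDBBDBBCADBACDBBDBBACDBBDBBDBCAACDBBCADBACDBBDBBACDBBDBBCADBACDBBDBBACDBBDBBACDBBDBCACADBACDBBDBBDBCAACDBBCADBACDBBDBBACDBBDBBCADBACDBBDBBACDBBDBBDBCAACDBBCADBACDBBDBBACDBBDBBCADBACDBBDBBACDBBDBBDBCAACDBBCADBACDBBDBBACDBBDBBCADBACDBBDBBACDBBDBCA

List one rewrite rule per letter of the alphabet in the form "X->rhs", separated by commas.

  step 4 ⇒ step 5: CADBACDBBDBBACDBBDBCADBCAACDBBCADBACDBBDBBACDBBDBBCADBACDBBDBBACDBBDBBDBCAACDBBCADBACDBBDBBACDBBDBBCADBACDBBDBBACDBBDBBCADBACDBBDBBACDBBDBCA ⇒ DB·CA·AC·DBB·CA·DB·AC·DBB·DBB·AC·DBB·DBB·CA·DB·AC·DBB·DBB·AC·DBB·DB·CA·AC·DBB·DB·CA·CA·DB·AC·DBB·DBB·DB·CA·AC·DBB·CA·DB·AC·DBB·DBB·AC·DBB·DBB·CA·DB·AC·DBB·DBB·AC·DBB·DBB·DB·CA·AC·DBB·CA·DB·AC·DBB·DBB·AC·DBB·DBB·CA·DB·AC·DBB·DBB·AC·DBB·DBB·AC·DBB·DB·CA·CA·DB·AC·DBB·DBB·DB·CA·AC·DBB·CA·DB·AC·DBB·DBB·AC·DBB·DBB·CA·DB·AC·DBB·DBB·AC·DBB·DBB·DB·CA·AC·DBB·CA·DB·AC·DBB·DBB·AC·DBB·DBB·CA·DB·AC·DBB·DBB·AC·DBB·DBB·DB·CA·AC·DBB·CA·DB·AC·DBB·DBB·AC·DBB·DBB·CA·DB·AC·DBB·DBB·AC·DBB·DB·CA
    A ↦ CA
    B ↦ DBB
    C ↦ DB
    D ↦ AC

A->CA, B->DBB, C->DB, D->AC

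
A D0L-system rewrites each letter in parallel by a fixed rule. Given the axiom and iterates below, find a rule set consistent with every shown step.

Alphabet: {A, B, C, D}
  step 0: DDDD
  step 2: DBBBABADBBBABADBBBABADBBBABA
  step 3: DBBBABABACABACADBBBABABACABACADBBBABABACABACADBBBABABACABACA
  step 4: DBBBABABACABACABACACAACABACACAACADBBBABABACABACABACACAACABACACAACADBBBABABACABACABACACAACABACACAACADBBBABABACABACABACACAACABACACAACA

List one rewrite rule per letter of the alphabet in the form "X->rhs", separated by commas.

A->CA, B->BA, C->CAA, D->DBB

  step 3 ⇒ step 4: DBBBABABACABACADBBBABABACABACADBBBABABACABACADBBBABABACABACA ⇒ DBB·BA·BA·BA·CA·BA·CA·BA·CA·CAA·CA·BA·CA·CAA·CA·DBB·BA·BA·BA·CA·BA·CA·BA·CA·CAA·CA·BA·CA·CAA·CA·DBB·BA·BA·BA·CA·BA·CA·BA·CA·CAA·CA·BA·CA·CAA·CA·DBB·BA·BA·BA·CA·BA·CA·BA·CA·CAA·CA·BA·CA·CAA·CA
    A ↦ CA
    B ↦ BA
    C ↦ CAA
    D ↦ DBB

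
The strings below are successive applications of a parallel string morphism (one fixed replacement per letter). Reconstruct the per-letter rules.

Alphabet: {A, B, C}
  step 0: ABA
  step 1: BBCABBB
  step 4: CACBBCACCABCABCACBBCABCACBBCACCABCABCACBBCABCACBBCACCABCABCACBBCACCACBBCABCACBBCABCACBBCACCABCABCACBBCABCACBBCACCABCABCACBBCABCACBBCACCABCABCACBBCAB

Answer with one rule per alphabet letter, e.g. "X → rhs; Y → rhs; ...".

A->BB, B->CAB, C->CAC

  step 0 ⇒ step 1: ABA ⇒ BB·CAB·BB
    A ↦ BB
    B ↦ CAB
    C ↦ CAC  (constrained at step 1)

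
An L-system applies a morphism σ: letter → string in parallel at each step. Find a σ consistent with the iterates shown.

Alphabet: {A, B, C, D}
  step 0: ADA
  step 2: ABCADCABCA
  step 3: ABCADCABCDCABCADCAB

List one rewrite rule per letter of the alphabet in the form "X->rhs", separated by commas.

  step 2 ⇒ step 3: ABCADCABCA ⇒ AB·CA·DC·AB·C·DC·AB·CA·DC·AB
    A ↦ AB
    B ↦ CA
    C ↦ DC
    D ↦ C

A->AB, B->CA, C->DC, D->C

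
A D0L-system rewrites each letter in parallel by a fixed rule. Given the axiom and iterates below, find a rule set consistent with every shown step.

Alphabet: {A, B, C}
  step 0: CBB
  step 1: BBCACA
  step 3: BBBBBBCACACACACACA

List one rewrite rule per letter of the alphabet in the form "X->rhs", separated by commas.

  step 0 ⇒ step 1: CBB ⇒ BB·CA·CA
    B ↦ CA
    C ↦ BB
    A ↦ B  (constrained at step 1)

A->B, B->CA, C->BB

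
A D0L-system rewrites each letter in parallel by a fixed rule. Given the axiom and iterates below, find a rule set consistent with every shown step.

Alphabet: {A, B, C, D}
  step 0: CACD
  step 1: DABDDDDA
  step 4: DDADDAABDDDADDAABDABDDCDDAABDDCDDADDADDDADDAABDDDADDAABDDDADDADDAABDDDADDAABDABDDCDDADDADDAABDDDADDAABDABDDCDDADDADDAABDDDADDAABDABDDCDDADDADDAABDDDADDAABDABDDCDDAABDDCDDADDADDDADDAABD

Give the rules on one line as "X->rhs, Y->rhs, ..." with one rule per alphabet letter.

A->ABD, B->DC, C->D, D->DDA

  step 0 ⇒ step 1: CACD ⇒ D·ABD·D·DDA
    A ↦ ABD
    C ↦ D
    D ↦ DDA
    B ↦ DC  (constrained at step 1)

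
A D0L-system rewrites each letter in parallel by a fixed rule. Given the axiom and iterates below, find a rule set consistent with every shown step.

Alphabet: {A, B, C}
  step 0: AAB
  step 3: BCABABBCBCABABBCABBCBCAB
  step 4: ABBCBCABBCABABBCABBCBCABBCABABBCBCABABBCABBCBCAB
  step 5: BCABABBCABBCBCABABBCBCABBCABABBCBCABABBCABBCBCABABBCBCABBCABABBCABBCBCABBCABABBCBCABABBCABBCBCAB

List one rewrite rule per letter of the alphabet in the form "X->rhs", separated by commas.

A->BC, B->AB, C->BC

  step 4 ⇒ step 5: ABBCBCABBCABABBCABBCBCABBCABABBCBCABABBCABBCBCAB ⇒ BC·AB·AB·BC·AB·BC·BC·AB·AB·BC·BC·AB·BC·AB·AB·BC·BC·AB·AB·BC·AB·BC·BC·AB·AB·BC·BC·AB·BC·AB·AB·BC·AB·BC·BC·AB·BC·AB·AB·BC·BC·AB·AB·BC·AB·BC·BC·AB
    A ↦ BC
    B ↦ AB
    C ↦ BC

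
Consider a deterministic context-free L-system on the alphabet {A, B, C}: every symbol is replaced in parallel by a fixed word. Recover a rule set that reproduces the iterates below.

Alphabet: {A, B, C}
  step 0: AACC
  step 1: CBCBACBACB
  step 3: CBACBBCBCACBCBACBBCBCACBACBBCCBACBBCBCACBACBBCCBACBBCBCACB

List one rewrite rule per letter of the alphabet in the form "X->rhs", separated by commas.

  step 0 ⇒ step 1: AACC ⇒ CB·CB·ACB·ACB
    A ↦ CB
    C ↦ ACB
    B ↦ BC  (constrained at step 1)

A->CB, B->BC, C->ACB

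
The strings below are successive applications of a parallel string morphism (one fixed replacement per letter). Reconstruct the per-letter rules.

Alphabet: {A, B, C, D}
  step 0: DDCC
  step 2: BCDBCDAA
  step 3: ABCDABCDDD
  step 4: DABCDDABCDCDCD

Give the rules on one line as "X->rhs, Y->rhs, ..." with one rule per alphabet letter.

A->D, B->A, C->B, D->CD

  step 3 ⇒ step 4: ABCDABCDDD ⇒ D·A·B·CD·D·A·B·CD·CD·CD
    A ↦ D
    B ↦ A
    C ↦ B
    D ↦ CD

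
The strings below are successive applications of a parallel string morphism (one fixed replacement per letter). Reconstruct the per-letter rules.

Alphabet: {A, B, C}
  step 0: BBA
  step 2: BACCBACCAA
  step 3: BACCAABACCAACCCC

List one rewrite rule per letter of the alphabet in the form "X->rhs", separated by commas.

A->CC, B->BA, C->A

  step 2 ⇒ step 3: BACCBACCAA ⇒ BA·CC·A·A·BA·CC·A·A·CC·CC
    A ↦ CC
    B ↦ BA
    C ↦ A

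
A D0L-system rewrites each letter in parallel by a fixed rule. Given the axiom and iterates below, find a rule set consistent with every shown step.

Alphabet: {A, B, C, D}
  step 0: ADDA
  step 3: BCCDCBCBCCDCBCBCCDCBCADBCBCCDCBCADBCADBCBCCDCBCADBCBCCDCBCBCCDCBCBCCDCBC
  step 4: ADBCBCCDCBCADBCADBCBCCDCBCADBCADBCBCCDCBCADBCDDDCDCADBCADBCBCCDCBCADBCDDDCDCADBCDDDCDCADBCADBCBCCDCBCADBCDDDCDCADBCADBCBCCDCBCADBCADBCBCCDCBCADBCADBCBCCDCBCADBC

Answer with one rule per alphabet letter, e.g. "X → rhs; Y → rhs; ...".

  step 3 ⇒ step 4: BCCDCBCBCCDCBCBCCDCBCADBCBCCDCBCADBCADBCBCCDCBCADBCBCCDCBCBCCDCBCBCCDCBC ⇒ AD·BC·BC·CDC·BC·AD·BC·AD·BC·BC·CDC·BC·AD·BC·AD·BC·BC·CDC·BC·AD·BC·DDD·CDC·AD·BC·AD·BC·BC·CDC·BC·AD·BC·DDD·CDC·AD·BC·DDD·CDC·AD·BC·AD·BC·BC·CDC·BC·AD·BC·DDD·CDC·AD·BC·AD·BC·BC·CDC·BC·AD·BC·AD·BC·BC·CDC·BC·AD·BC·AD·BC·BC·CDC·BC·AD·BC
    A ↦ DDD
    B ↦ AD
    C ↦ BC
    D ↦ CDC

A->DDD, B->AD, C->BC, D->CDC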